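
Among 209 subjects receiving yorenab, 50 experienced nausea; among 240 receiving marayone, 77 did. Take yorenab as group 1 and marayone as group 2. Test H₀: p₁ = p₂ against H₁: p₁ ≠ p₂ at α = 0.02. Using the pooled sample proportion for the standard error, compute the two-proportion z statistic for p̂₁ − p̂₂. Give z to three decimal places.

p̂₁ = 50/209 ≈ 0.23923, p̂₂ = 77/240 ≈ 0.32083.
Pooled p̂ = (50+77)/(209+240) = 127/449 = 0.28285.
SE = √(p̂(1−p̂)(1/n₁+1/n₂)) = √(0.28285·0.71715·0.00895136) = √(0.00181575) = 0.04261.
z = (0.23923 − 0.32083)/0.04261 = -0.08160/0.04261 = -1.915.
Two-sided p-value ≈ 2·Φ(−1.915) = 0.0555; since p > α = 0.02, fail to reject H₀.

z = -1.915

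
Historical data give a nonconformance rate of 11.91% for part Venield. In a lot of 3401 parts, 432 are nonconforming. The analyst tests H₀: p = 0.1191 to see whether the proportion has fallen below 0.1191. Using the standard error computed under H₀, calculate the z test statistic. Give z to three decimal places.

z = 1.426

p̂ = 432/3401 = 0.127021.
Standard error under H₀: √(0.1191×0.8809/3401) = 0.005554.
z = (0.127021 − 0.1191)/0.005554 = 0.007921/0.005554 = 1.426.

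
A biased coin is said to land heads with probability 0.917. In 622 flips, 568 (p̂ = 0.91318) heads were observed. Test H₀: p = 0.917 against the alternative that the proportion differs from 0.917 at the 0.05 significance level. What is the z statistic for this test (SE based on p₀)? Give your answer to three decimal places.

z = -0.345

p̂ = 568/622 ≈ 0.91318.
Standard error under H₀: √(0.917×0.083/622) = 0.01106.
z = (0.91318 − 0.917)/0.01106 = -0.00382/0.01106 = -0.345.
Two-sided p-value ≈ 2·Φ(−0.345) = 0.7301; since p > α = 0.05, fail to reject H₀.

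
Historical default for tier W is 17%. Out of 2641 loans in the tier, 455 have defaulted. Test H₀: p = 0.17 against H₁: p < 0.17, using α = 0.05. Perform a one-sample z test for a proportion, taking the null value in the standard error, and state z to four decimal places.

z = 0.3124

p̂ = 455/2641 ≈ 0.172283.
Standard error under H₀: √(0.17×0.83/2641) = 0.007309.
z = (0.172283 − 0.17)/0.007309 = 0.002283/0.007309 = 0.3124.
p-value = P(Z < 0.312) ≈ 0.6226; since p > α = 0.05, fail to reject H₀.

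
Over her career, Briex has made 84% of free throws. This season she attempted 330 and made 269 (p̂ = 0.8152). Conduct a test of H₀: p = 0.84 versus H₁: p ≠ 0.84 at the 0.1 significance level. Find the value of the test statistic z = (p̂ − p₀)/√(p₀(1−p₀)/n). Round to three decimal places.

p̂ = 269/330 = 0.81515.
Standard error under H₀: √(0.84×0.16/330) = 0.02018.
z = (0.81515 − 0.84)/0.02018 = -0.02485/0.02018 = -1.231.
p-value = 2·P(Z > 1.231) ≈ 0.2182. With α = 0.1, fail to reject H₀.

z = -1.231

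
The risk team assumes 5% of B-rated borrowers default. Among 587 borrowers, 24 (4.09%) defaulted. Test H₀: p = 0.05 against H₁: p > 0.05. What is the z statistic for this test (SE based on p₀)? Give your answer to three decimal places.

z = -1.013

p̂ = 24/587 ≈ 0.040886.
Under H₀, SE = √(0.05·0.95/587) = √(8.09199e-05) = 0.008996.
z = (0.040886 − 0.05)/0.008996 = -0.009114/0.008996 = -1.013.
p-value = P(Z > -1.013) ≈ 0.8445.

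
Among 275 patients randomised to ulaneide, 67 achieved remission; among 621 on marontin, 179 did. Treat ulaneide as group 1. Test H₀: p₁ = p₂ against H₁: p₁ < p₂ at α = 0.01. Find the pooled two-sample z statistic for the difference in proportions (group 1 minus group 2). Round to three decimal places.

z = -1.380

p̂₁ = 67/275 = 0.24364, p̂₂ = 179/621 = 0.28824.
Pooled p̂ = (67+179)/(275+621) = 246/896 = 0.27455.
SE = √(0.199174 × 0.00524667) = 0.03233.
z = (0.24364 − 0.28824)/0.03233 = -0.04460/0.03233 = -1.380.
p-value = P(Z < -1.380) ≈ 0.0838, so at α = 0.01 we fail to reject H₀.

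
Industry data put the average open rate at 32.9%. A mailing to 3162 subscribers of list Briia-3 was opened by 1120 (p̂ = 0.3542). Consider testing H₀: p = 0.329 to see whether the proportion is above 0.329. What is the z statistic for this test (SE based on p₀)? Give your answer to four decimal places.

z = 3.0167

p̂ = 1120/3162 ≈ 0.3542062.
Standard error under H₀: √(0.329×0.671/3162) = 0.0083556.
z = (0.3542062 − 0.329)/0.0083556 = 0.0252062/0.0083556 = 3.0167.
p-value = P(Z > 3.017) ≈ 0.0013.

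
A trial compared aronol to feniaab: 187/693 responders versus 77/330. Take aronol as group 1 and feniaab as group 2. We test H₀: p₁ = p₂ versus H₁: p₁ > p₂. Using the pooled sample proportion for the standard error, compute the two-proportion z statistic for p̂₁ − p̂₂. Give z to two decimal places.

z = 1.25

p̂₁ = 187/693 = 0.2698, p̂₂ = 77/330 = 0.2333.
Pooled p̂ = (187+77)/(693+330) = 264/1023 = 0.2581.
SE = √(p̂(1−p̂)(1/n₁+1/n₂)) = √(0.2581·0.7419·0.0044733) = √(0.000856491) = 0.0293.
z = (0.2698 − 0.2333)/0.0293 = 0.0365/0.0293 = 1.25.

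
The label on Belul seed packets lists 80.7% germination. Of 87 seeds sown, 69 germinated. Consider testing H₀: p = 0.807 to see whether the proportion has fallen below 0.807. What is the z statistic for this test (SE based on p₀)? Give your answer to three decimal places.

z = -0.328

p̂ = 69/87 ≈ 0.793103.
Under H₀, SE = √(0.807·0.193/87) = √(0.00179024) = 0.042311.
z = (0.793103 − 0.807)/0.042311 = -0.013897/0.042311 = -0.328.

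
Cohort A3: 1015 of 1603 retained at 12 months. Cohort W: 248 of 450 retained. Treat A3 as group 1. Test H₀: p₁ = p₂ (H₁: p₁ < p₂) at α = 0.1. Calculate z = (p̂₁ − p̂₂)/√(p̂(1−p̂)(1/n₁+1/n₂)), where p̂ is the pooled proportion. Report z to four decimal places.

z = 3.1621

p̂₁ = 1015/1603 = 0.6331878, p̂₂ = 248/450 = 0.5511111.
Pooled p̂ = (1015+248)/(1603+450) = 1263/2053 = 0.6151973.
SE = √(0.23673 × 0.00284605) = 0.0259566.
z = (0.6331878 − 0.5511111)/0.0259566 = 0.0820767/0.0259566 = 3.1621.
p-value = P(Z < 3.162) ≈ 0.9992; since p > α = 0.1, fail to reject H₀.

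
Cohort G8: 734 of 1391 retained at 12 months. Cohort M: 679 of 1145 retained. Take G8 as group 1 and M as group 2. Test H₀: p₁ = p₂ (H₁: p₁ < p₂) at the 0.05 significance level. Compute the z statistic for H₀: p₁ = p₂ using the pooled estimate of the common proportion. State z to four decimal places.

p̂₁ = 734/1391 = 0.527678, p̂₂ = 679/1145 = 0.593013.
Pooled p̂ = (734+679)/(1391+1145) = 1413/2536 = 0.557177.
SE = √(p̂(1−p̂)(1/n₁+1/n₂)) = √(0.557177·0.442823·0.00159227) = √(0.000392862) = 0.019821.
z = (0.527678 − 0.593013)/0.019821 = -0.065335/0.019821 = -3.2963.
p-value = P(Z < -3.296) ≈ 0.0005, so at α = 0.05 we reject H₀.

z = -3.2963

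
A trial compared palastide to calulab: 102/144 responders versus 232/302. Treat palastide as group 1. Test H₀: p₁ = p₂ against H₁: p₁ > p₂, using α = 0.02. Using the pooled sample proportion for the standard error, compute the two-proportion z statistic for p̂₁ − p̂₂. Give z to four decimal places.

p̂₁ = 102/144 ≈ 0.708333, p̂₂ = 232/302 ≈ 0.768212.
Pooled p̂ = (102+232)/(144+302) = 334/446 = 0.748879.
SE = √(0.188059 × 0.0102557) = 0.043917.
z = (0.708333 − 0.768212)/0.043917 = -0.059879/0.043917 = -1.3635.
p-value = P(Z > -1.363) ≈ 0.9136. With α = 0.02, fail to reject H₀.

z = -1.3635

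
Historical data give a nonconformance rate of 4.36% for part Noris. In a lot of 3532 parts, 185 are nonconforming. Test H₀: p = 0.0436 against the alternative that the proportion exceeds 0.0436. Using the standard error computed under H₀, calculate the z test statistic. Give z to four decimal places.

z = 2.5548

p̂ = 185/3532 ≈ 0.0523783.
SE = √(p₀(1−p₀)/n) = √(0.041699/3532) = 0.0034360.
z = (0.0523783 − 0.0436)/0.0034360 = 0.0087783/0.0034360 = 2.5548.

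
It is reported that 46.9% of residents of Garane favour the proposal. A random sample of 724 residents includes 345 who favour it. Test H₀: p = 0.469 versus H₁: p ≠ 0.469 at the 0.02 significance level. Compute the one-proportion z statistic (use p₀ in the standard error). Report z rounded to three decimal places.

z = 0.405

p̂ = 345/724 = 0.47652.
SE = √(p₀(1−p₀)/n) = √(0.24904/724) = 0.01855.
z = (0.47652 − 0.469)/0.01855 = 0.00752/0.01855 = 0.405.
p-value = 2·P(Z > 0.405) ≈ 0.6852. With α = 0.02, fail to reject H₀.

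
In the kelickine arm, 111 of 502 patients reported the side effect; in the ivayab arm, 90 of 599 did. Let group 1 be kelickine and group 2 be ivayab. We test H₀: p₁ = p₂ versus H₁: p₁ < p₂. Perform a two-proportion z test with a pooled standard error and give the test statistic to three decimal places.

z = 3.032

p̂₁ = 111/502 = 0.221116, p̂₂ = 90/599 = 0.150250.
Pooled p̂ = (111+90)/(502+599) = 201/1101 = 0.182561.
SE = √(0.149233 × 0.00366148) = 0.023375.
z = (0.221116 − 0.150250)/0.023375 = 0.070866/0.023375 = 3.032.
p-value = P(Z < 3.032) ≈ 0.9988.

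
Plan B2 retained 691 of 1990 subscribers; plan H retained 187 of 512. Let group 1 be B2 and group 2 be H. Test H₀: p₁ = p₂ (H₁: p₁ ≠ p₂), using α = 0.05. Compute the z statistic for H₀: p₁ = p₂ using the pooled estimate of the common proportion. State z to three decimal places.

p̂₁ = 691/1990 = 0.34724, p̂₂ = 187/512 = 0.36523.
Pooled p̂ = (691+187)/(1990+512) = 878/2502 = 0.35092.
SE = √(p̂(1−p̂)(1/n₁+1/n₂)) = √(0.35092·0.64908·0.00245564) = √(0.000559333) = 0.02365.
z = (0.34724 − 0.36523)/0.02365 = -0.01799/0.02365 = -0.761.
p-value = 2·P(Z > 0.761) ≈ 0.4466, so at α = 0.05 we fail to reject H₀.

z = -0.761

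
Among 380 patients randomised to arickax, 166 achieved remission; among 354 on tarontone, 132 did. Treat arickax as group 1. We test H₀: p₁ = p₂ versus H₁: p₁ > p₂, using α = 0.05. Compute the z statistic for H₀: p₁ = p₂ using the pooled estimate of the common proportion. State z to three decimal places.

p̂₁ = 166/380 = 0.43684, p̂₂ = 132/354 = 0.37288.
Pooled p̂ = (166+132)/(380+354) = 298/734 = 0.40599.
SE = √(p̂(1−p̂)(1/n₁+1/n₂)) = √(0.40599·0.59401·0.00545644) = √(0.00131589) = 0.03628.
z = (0.43684 − 0.37288)/0.03628 = 0.06396/0.03628 = 1.763.
p-value = P(Z > 1.763) ≈ 0.0389. With α = 0.05, reject H₀.

z = 1.763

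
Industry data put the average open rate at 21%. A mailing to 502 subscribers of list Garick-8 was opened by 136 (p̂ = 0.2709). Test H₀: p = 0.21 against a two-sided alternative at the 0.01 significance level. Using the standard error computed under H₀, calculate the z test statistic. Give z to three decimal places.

p̂ = 136/502 ≈ 0.27092.
SE = √(p₀(1−p₀)/n) = √(0.1659/502) = 0.01818.
z = (0.27092 − 0.21)/0.01818 = 0.06092/0.01818 = 3.351.
Two-sided p-value ≈ 2·Φ(−3.351) = 0.0008; since p < α = 0.01, reject H₀.

z = 3.351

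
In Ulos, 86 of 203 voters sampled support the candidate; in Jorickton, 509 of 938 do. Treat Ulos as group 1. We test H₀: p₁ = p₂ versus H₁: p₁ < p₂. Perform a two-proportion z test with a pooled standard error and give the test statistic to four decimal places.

p̂₁ = 86/203 ≈ 0.423645, p̂₂ = 509/938 ≈ 0.542644.
Pooled p̂ = (86+509)/(203+938) = 595/1141 = 0.521472.
SE = √(0.249539 × 0.00599221) = 0.038669.
z = (0.423645 − 0.542644)/0.038669 = -0.118999/0.038669 = -3.0774.
p-value = P(Z < -3.077) ≈ 0.0010.

z = -3.0774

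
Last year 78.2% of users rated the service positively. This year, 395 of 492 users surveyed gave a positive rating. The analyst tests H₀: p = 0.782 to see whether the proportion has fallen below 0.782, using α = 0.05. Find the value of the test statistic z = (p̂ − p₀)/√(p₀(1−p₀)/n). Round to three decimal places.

p̂ = 395/492 ≈ 0.80285.
Standard error under H₀: √(0.782×0.218/492) = 0.01861.
z = (0.80285 − 0.782)/0.01861 = 0.02085/0.01861 = 1.120.
p-value = P(Z < 1.120) ≈ 0.8686. With α = 0.05, fail to reject H₀.

z = 1.120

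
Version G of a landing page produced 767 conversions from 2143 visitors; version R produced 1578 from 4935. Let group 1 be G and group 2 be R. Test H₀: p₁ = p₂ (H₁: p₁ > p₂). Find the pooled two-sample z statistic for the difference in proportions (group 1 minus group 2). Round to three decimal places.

p̂₁ = 767/2143 = 0.357909, p̂₂ = 1578/4935 = 0.319757.
Pooled p̂ = (767+1578)/(2143+4935) = 2345/7078 = 0.331308.
SE = √(p̂(1−p̂)(1/n₁+1/n₂)) = √(0.331308·0.668692·0.00066927) = √(0.000148272) = 0.012177.
z = (0.357909 − 0.319757)/0.012177 = 0.038152/0.012177 = 3.133.

z = 3.133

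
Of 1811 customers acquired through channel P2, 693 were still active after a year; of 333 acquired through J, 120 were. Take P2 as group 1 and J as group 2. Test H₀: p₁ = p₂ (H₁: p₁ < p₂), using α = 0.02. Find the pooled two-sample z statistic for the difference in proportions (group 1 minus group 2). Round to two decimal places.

p̂₁ = 693/1811 ≈ 0.3827, p̂₂ = 120/333 ≈ 0.3604.
Pooled p̂ = (693+120)/(1811+333) = 813/2144 = 0.3792.
SE = √(0.235407 × 0.00355518) = 0.0289.
z = (0.3827 − 0.3604)/0.0289 = 0.0223/0.0289 = 0.77.
p-value = P(Z < 0.771) ≈ 0.7796, so at α = 0.02 we fail to reject H₀.

z = 0.77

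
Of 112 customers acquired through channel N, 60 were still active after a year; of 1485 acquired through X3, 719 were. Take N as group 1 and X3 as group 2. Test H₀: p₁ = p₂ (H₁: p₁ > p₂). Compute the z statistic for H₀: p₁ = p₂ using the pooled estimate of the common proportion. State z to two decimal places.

p̂₁ = 60/112 ≈ 0.5357, p̂₂ = 719/1485 ≈ 0.4842.
Pooled p̂ = (60+719)/(112+1485) = 779/1597 = 0.4878.
SE = √(p̂(1−p̂)(1/n₁+1/n₂)) = √(0.4878·0.5122·0.00960197) = √(0.00239906) = 0.0490.
z = (0.5357 − 0.4842)/0.0490 = 0.0515/0.0490 = 1.05.

z = 1.05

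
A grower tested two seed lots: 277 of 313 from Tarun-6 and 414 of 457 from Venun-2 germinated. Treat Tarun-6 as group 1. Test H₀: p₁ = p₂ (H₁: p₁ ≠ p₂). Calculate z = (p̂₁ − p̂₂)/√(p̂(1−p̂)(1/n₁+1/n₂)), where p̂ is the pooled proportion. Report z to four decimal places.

p̂₁ = 277/313 = 0.884984, p̂₂ = 414/457 = 0.905908.
Pooled p̂ = (277+414)/(313+457) = 691/770 = 0.897403.
SE = √(0.0920712 × 0.00538307) = 0.022263.
z = (0.884984 − 0.905908)/0.022263 = -0.020924/0.022263 = -0.9399.

z = -0.9399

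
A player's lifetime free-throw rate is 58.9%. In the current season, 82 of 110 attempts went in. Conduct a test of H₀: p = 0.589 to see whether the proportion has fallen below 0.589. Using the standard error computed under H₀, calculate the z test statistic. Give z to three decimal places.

p̂ = 82/110 = 0.74545.
SE = √(p₀(1−p₀)/n) = √(0.24208/110) = 0.04691.
z = (0.74545 − 0.589)/0.04691 = 0.15645/0.04691 = 3.335.
p-value = P(Z < 3.335) ≈ 0.9996.

z = 3.335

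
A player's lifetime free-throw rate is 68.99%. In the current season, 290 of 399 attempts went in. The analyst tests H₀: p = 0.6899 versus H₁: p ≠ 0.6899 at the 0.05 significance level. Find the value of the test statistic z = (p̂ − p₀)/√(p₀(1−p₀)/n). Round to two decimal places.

p̂ = 290/399 ≈ 0.7268.
Standard error under H₀: √(0.6899×0.3101/399) = 0.0232.
z = (0.7268 − 0.6899)/0.0232 = 0.0369/0.0232 = 1.59.
p-value = 2·P(Z > 1.594) ≈ 0.1109. With α = 0.05, fail to reject H₀.

z = 1.59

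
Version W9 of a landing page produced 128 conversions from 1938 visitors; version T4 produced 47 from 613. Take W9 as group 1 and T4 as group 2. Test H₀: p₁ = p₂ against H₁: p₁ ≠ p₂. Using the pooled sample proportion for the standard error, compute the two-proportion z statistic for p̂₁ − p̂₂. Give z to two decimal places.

z = -0.91

p̂₁ = 128/1938 = 0.0660, p̂₂ = 47/613 = 0.0767.
Pooled p̂ = (128+47)/(1938+613) = 175/2551 = 0.0686.
SE = √(p̂(1−p̂)(1/n₁+1/n₂)) = √(0.0686·0.9314·0.00214732) = √(0.000137202) = 0.0117.
z = (0.0660 − 0.0767)/0.0117 = -0.0107/0.0117 = -0.91.
Two-sided p-value ≈ 2·Φ(−0.907) = 0.3644.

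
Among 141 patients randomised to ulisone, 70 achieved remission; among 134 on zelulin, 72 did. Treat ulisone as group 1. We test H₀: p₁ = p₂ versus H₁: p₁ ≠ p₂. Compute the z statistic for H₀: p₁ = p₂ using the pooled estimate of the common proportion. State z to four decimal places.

z = -0.6777

p̂₁ = 70/141 ≈ 0.496454, p̂₂ = 72/134 ≈ 0.537313.
Pooled p̂ = (70+72)/(141+134) = 142/275 = 0.516364.
SE = √(0.249732 × 0.0145549) = 0.060290.
z = (0.496454 − 0.537313)/0.060290 = -0.040859/0.060290 = -0.6777.
p-value = 2·P(Z > 0.678) ≈ 0.4979.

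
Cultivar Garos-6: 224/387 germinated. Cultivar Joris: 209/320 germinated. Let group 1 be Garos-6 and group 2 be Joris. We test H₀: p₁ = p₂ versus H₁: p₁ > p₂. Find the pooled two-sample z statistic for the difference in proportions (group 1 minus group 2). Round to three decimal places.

z = -2.019

p̂₁ = 224/387 = 0.57881, p̂₂ = 209/320 = 0.65312.
Pooled p̂ = (224+209)/(387+320) = 433/707 = 0.61245.
SE = √(p̂(1−p̂)(1/n₁+1/n₂)) = √(0.61245·0.38755·0.00570898) = √(0.00135506) = 0.03681.
z = (0.57881 − 0.65312)/0.03681 = -0.07431/0.03681 = -2.019.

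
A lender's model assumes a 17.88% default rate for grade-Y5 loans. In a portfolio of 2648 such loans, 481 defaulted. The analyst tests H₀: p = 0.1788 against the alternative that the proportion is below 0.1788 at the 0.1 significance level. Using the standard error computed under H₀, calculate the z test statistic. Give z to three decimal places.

z = 0.382

p̂ = 481/2648 = 0.181647.
SE = √(p₀(1−p₀)/n) = √(0.14683/2648) = 0.007446.
z = (0.181647 − 0.1788)/0.007446 = 0.002847/0.007446 = 0.382.
p-value = P(Z < 0.382) ≈ 0.6489. With α = 0.1, fail to reject H₀.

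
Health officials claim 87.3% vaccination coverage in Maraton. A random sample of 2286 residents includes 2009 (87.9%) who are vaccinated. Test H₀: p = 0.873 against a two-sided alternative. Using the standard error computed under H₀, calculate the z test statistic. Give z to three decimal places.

p̂ = 2009/2286 ≈ 0.878828.
Standard error under H₀: √(0.873×0.127/2286) = 0.006964.
z = (0.878828 − 0.873)/0.006964 = 0.005828/0.006964 = 0.837.
p-value = 2·P(Z > 0.837) ≈ 0.4027.

z = 0.837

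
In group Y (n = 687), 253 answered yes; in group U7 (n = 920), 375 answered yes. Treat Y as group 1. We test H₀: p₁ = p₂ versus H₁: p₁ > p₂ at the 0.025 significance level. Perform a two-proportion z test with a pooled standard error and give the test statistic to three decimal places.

z = -1.599

p̂₁ = 253/687 ≈ 0.36827, p̂₂ = 375/920 ≈ 0.40761.
Pooled p̂ = (253+375)/(687+920) = 628/1607 = 0.39079.
SE = √(0.238073 × 0.00254256) = 0.02460.
z = (0.36827 − 0.40761)/0.02460 = -0.03934/0.02460 = -1.599.
p-value = P(Z > -1.599) ≈ 0.9451, so at α = 0.025 we fail to reject H₀.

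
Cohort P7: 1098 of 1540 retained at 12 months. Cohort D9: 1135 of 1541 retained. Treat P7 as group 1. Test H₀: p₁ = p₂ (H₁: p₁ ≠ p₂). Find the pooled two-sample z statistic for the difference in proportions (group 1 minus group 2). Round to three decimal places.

p̂₁ = 1098/1540 = 0.71299, p̂₂ = 1135/1541 = 0.73653.
Pooled p̂ = (1098+1135)/(1540+1541) = 2233/3081 = 0.72476.
SE = √(0.199481 × 0.00129828) = 0.01609.
z = (0.71299 − 0.73653)/0.01609 = -0.02354/0.01609 = -1.463.

z = -1.463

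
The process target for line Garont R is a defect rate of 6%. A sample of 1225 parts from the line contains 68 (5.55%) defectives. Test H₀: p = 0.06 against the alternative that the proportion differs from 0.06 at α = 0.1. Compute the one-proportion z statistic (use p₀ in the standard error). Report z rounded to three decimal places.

p̂ = 68/1225 = 0.055510.
Under H₀, SE = √(0.06·0.94/1225) = √(4.60408e-05) = 0.006785.
z = (0.055510 − 0.06)/0.006785 = -0.004490/0.006785 = -0.662.
p-value = 2·P(Z > 0.662) ≈ 0.5082. With α = 0.1, fail to reject H₀.

z = -0.662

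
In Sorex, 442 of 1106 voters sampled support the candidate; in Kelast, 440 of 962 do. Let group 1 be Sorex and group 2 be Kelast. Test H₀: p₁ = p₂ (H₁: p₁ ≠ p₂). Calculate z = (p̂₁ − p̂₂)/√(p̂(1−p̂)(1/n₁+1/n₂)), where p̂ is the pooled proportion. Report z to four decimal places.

p̂₁ = 442/1106 ≈ 0.399638, p̂₂ = 440/962 ≈ 0.457380.
Pooled p̂ = (442+440)/(1106+962) = 882/2068 = 0.426499.
SE = √(p̂(1−p̂)(1/n₁+1/n₂)) = √(0.426499·0.573501·0.00194366) = √(0.000475415) = 0.021804.
z = (0.399638 − 0.457380)/0.021804 = -0.057742/0.021804 = -2.6482.
p-value = 2·P(Z > 2.648) ≈ 0.0081.

z = -2.6482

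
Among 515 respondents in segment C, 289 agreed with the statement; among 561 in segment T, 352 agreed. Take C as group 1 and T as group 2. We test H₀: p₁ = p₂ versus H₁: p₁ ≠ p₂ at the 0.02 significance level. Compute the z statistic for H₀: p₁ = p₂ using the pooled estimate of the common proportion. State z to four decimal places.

z = -2.2133

p̂₁ = 289/515 ≈ 0.561165, p̂₂ = 352/561 ≈ 0.627451.
Pooled p̂ = (289+352)/(515+561) = 641/1076 = 0.595725.
SE = √(p̂(1−p̂)(1/n₁+1/n₂)) = √(0.595725·0.404275·0.00372428) = √(0.000896943) = 0.029949.
z = (0.561165 − 0.627451)/0.029949 = -0.066286/0.029949 = -2.2133.
Two-sided p-value ≈ 2·Φ(−2.213) = 0.0269. With α = 0.02, fail to reject H₀.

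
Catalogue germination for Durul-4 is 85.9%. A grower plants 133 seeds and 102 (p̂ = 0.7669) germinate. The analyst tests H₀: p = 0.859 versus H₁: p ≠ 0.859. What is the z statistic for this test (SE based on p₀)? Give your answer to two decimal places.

p̂ = 102/133 ≈ 0.7669.
Under H₀, SE = √(0.859·0.141/133) = √(0.000910669) = 0.0302.
z = (0.7669 − 0.859)/0.0302 = -0.0921/0.0302 = -3.05.
Two-sided p-value ≈ 2·Φ(−3.051) = 0.0023.

z = -3.05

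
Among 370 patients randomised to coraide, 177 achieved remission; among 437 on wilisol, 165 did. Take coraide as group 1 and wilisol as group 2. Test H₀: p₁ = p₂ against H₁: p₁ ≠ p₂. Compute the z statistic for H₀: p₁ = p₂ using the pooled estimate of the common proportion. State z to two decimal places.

p̂₁ = 177/370 = 0.4784, p̂₂ = 165/437 = 0.3776.
Pooled p̂ = (177+165)/(370+437) = 342/807 = 0.4238.
SE = √(p̂(1−p̂)(1/n₁+1/n₂)) = √(0.4238·0.5762·0.00499103) = √(0.00121877) = 0.0349.
z = (0.4784 − 0.3776)/0.0349 = 0.1008/0.0349 = 2.89.
Two-sided p-value ≈ 2·Φ(−2.887) = 0.0039.

z = 2.89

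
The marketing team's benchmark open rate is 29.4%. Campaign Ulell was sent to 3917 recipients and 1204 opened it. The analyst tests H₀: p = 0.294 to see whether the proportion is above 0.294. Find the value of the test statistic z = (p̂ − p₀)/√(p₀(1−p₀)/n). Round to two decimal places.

z = 1.84

p̂ = 1204/3917 = 0.3074.
Standard error under H₀: √(0.294×0.706/3917) = 0.0073.
z = (0.3074 − 0.294)/0.0073 = 0.0134/0.0073 = 1.84.
p-value = P(Z > 1.838) ≈ 0.0330.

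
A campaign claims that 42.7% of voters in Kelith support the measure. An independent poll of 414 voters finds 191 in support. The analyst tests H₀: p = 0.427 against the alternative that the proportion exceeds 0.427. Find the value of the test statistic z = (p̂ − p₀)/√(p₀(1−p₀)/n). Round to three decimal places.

z = 1.413

p̂ = 191/414 = 0.46135.
Under H₀, SE = √(0.427·0.573/414) = √(0.000590993) = 0.02431.
z = (0.46135 − 0.427)/0.02431 = 0.03435/0.02431 = 1.413.
p-value = P(Z > 1.413) ≈ 0.0788.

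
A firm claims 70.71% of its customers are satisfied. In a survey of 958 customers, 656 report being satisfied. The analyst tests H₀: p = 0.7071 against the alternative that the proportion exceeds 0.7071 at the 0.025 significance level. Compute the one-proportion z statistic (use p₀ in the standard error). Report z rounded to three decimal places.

p̂ = 656/958 ≈ 0.684760.
Under H₀, SE = √(0.7071·0.2929/958) = √(0.00021619) = 0.014703.
z = (0.684760 − 0.7071)/0.014703 = -0.022340/0.014703 = -1.519.
p-value = P(Z > -1.519) ≈ 0.9357, so at α = 0.025 we fail to reject H₀.

z = -1.519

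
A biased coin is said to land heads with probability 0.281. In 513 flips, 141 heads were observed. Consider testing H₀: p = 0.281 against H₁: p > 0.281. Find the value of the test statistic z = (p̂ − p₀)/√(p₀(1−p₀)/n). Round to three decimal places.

z = -0.310

p̂ = 141/513 ≈ 0.27485.
SE = √(p₀(1−p₀)/n) = √(0.20204/513) = 0.01985.
z = (0.27485 − 0.281)/0.01985 = -0.00615/0.01985 = -0.310.
p-value = P(Z > -0.310) ≈ 0.6216.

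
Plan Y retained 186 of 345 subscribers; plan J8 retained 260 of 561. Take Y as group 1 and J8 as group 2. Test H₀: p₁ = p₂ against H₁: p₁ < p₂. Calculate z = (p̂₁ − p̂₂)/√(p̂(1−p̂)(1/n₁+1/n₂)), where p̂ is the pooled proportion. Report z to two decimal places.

p̂₁ = 186/345 = 0.5391, p̂₂ = 260/561 = 0.4635.
Pooled p̂ = (186+260)/(345+561) = 446/906 = 0.4923.
SE = √(p̂(1−p̂)(1/n₁+1/n₂)) = √(0.4923·0.5077·0.00468108) = √(0.00116999) = 0.0342.
z = (0.5391 − 0.4635)/0.0342 = 0.0756/0.0342 = 2.21.

z = 2.21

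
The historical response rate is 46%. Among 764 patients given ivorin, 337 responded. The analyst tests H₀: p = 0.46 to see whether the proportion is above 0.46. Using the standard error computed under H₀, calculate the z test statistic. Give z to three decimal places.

p̂ = 337/764 ≈ 0.44110.
Under H₀, SE = √(0.46·0.54/764) = √(0.000325131) = 0.01803.
z = (0.44110 − 0.46)/0.01803 = -0.01890/0.01803 = -1.048.

z = -1.048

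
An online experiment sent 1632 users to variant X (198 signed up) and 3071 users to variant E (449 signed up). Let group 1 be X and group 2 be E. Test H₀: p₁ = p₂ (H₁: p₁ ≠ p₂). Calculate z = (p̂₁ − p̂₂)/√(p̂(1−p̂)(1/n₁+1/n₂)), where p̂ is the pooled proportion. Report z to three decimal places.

z = -2.358

p̂₁ = 198/1632 ≈ 0.121324, p̂₂ = 449/3071 ≈ 0.146206.
Pooled p̂ = (198+449)/(1632+3071) = 647/4703 = 0.137572.
SE = √(p̂(1−p̂)(1/n₁+1/n₂)) = √(0.137572·0.862428·0.000938372) = √(0.000111334) = 0.010551.
z = (0.121324 − 0.146206)/0.010551 = -0.024882/0.010551 = -2.358.
p-value = 2·P(Z > 2.358) ≈ 0.0184.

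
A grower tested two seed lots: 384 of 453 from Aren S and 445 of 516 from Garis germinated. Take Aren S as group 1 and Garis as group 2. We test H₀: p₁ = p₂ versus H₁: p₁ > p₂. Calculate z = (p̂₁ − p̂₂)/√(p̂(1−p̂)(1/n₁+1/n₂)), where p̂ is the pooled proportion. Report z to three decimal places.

p̂₁ = 384/453 = 0.84768, p̂₂ = 445/516 = 0.86240.
Pooled p̂ = (384+445)/(453+516) = 829/969 = 0.85552.
SE = √(0.123605 × 0.00414549) = 0.02264.
z = (0.84768 − 0.86240)/0.02264 = -0.01472/0.02264 = -0.650.

z = -0.650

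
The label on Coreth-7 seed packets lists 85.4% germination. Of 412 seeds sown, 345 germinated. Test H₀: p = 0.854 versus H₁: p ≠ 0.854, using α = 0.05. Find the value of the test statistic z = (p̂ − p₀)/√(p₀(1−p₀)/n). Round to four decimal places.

z = -0.9555

p̂ = 345/412 ≈ 0.8373786.
SE = √(p₀(1−p₀)/n) = √(0.12468/412) = 0.0173963.
z = (0.8373786 − 0.854)/0.0173963 = -0.0166214/0.0173963 = -0.9555.
Two-sided p-value ≈ 2·Φ(−0.955) = 0.3393. With α = 0.05, fail to reject H₀.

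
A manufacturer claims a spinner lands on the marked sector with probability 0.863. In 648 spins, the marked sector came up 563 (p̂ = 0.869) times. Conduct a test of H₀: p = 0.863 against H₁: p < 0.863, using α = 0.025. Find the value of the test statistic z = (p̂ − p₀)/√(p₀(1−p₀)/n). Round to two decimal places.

z = 0.43

p̂ = 563/648 = 0.8688.
Under H₀, SE = √(0.863·0.137/648) = √(0.000182455) = 0.0135.
z = (0.8688 − 0.863)/0.0135 = 0.0058/0.0135 = 0.43.
p-value = P(Z < 0.431) ≈ 0.6669; since p > α = 0.025, fail to reject H₀.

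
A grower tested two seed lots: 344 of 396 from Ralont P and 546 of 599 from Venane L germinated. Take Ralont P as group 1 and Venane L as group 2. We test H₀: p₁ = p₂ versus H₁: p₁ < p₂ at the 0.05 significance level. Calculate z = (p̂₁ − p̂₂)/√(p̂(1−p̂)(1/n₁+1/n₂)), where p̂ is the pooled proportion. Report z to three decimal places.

p̂₁ = 344/396 ≈ 0.868687, p̂₂ = 546/599 ≈ 0.911519.
Pooled p̂ = (344+546)/(396+599) = 890/995 = 0.894472.
SE = √(0.0943916 × 0.0041947) = 0.019898.
z = (0.868687 − 0.911519)/0.019898 = -0.042832/0.019898 = -2.153.
p-value = P(Z < -2.153) ≈ 0.0157, so at α = 0.05 we reject H₀.

z = -2.153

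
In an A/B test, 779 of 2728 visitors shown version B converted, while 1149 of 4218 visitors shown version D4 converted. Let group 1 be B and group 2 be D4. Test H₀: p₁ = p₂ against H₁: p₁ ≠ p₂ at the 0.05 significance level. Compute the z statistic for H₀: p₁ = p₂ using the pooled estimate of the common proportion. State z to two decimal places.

z = 1.20

p̂₁ = 779/2728 = 0.2856, p̂₂ = 1149/4218 = 0.2724.
Pooled p̂ = (779+1149)/(2728+4218) = 1928/6946 = 0.2776.
SE = √(p̂(1−p̂)(1/n₁+1/n₂)) = √(0.2776·0.7224·0.000603648) = √(0.000121046) = 0.0110.
z = (0.2856 − 0.2724)/0.0110 = 0.0132/0.0110 = 1.20.
Two-sided p-value ≈ 2·Φ(−1.196) = 0.2319, so at α = 0.05 we fail to reject H₀.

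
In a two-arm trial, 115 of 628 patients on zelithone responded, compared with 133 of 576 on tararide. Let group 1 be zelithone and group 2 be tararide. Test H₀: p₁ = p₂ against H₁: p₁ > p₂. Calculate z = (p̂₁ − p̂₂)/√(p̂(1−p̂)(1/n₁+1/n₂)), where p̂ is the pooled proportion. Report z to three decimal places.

p̂₁ = 115/628 = 0.18312, p̂₂ = 133/576 = 0.23090.
Pooled p̂ = (115+133)/(628+576) = 248/1204 = 0.20598.
SE = √(0.163552 × 0.00332847) = 0.02333.
z = (0.18312 − 0.23090)/0.02333 = -0.04778/0.02333 = -2.048.
p-value = P(Z > -2.048) ≈ 0.9797.

z = -2.048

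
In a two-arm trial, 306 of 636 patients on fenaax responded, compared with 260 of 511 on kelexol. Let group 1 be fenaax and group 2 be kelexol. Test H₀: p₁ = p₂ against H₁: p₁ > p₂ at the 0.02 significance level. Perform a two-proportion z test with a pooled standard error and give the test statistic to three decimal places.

z = -0.932

p̂₁ = 306/636 = 0.48113, p̂₂ = 260/511 = 0.50881.
Pooled p̂ = (306+260)/(636+511) = 566/1147 = 0.49346.
SE = √(p̂(1−p̂)(1/n₁+1/n₂)) = √(0.49346·0.50654·0.00352927) = √(0.000882168) = 0.02970.
z = (0.48113 − 0.50881)/0.02970 = -0.02768/0.02970 = -0.932.
p-value = P(Z > -0.932) ≈ 0.8243. With α = 0.02, fail to reject H₀.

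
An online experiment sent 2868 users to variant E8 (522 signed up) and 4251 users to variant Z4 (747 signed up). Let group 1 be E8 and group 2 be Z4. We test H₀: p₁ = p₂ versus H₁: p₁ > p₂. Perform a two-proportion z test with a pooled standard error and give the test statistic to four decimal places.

p̂₁ = 522/2868 = 0.182008, p̂₂ = 747/4251 = 0.175723.
Pooled p̂ = (522+747)/(2868+4251) = 1269/7119 = 0.178255.
SE = √(0.14648 × 0.000583914) = 0.009248.
z = (0.182008 − 0.175723)/0.009248 = 0.006285/0.009248 = 0.6796.
p-value = P(Z > 0.680) ≈ 0.2484.

z = 0.6796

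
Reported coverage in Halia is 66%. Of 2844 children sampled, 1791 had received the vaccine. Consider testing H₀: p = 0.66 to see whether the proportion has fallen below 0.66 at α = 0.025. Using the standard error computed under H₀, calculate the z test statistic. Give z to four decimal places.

p̂ = 1791/2844 ≈ 0.62974684.
SE = √(p₀(1−p₀)/n) = √(0.2244/2844) = 0.00888273.
z = (0.62974684 − 0.66)/0.00888273 = -0.03025316/0.00888273 = -3.4058.
p-value = P(Z < -3.406) ≈ 0.0003; since p < α = 0.025, reject H₀.

z = -3.4058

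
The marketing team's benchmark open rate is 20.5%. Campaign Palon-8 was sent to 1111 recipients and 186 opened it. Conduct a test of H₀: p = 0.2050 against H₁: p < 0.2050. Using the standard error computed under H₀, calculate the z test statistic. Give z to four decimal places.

p̂ = 186/1111 ≈ 0.1674167.
Under H₀, SE = √(0.205·0.795/1111) = √(0.000146692) = 0.0121117.
z = (0.1674167 − 0.205)/0.0121117 = -0.0375833/0.0121117 = -3.1031.

z = -3.1031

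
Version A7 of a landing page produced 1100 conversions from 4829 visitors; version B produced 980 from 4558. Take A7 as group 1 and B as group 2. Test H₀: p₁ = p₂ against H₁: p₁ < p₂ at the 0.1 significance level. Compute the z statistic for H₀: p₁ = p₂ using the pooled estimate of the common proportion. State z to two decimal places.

z = 1.49

p̂₁ = 1100/4829 ≈ 0.2278, p̂₂ = 980/4558 ≈ 0.2150.
Pooled p̂ = (1100+980)/(4829+4558) = 2080/9387 = 0.2216.
SE = √(0.172484 × 0.000426477) = 0.0086.
z = (0.2278 − 0.2150)/0.0086 = 0.0128/0.0086 = 1.49.
p-value = P(Z < 1.491) ≈ 0.9320, so at α = 0.1 we fail to reject H₀.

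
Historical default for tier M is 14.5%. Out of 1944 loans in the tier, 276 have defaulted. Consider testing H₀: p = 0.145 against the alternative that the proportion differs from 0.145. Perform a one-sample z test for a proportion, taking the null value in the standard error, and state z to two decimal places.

z = -0.38

p̂ = 276/1944 = 0.1420.
Under H₀, SE = √(0.145·0.855/1944) = √(6.37731e-05) = 0.0080.
z = (0.1420 − 0.145)/0.0080 = -0.0030/0.0080 = -0.38.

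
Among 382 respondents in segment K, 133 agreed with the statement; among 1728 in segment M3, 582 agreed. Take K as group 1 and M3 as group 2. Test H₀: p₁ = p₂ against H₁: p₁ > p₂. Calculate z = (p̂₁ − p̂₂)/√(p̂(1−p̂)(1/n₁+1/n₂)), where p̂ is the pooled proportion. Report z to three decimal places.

p̂₁ = 133/382 = 0.34817, p̂₂ = 582/1728 = 0.33681.
Pooled p̂ = (133+582)/(382+1728) = 715/2110 = 0.33886.
SE = √(p̂(1−p̂)(1/n₁+1/n₂)) = √(0.33886·0.66114·0.0031965) = √(0.000716128) = 0.02676.
z = (0.34817 − 0.33681)/0.02676 = 0.01136/0.02676 = 0.425.
p-value = P(Z > 0.425) ≈ 0.3356.

z = 0.425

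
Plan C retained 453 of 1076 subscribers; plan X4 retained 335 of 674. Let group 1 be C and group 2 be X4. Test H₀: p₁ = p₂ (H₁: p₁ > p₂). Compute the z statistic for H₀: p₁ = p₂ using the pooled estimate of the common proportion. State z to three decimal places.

p̂₁ = 453/1076 ≈ 0.42100, p̂₂ = 335/674 ≈ 0.49703.
Pooled p̂ = (453+335)/(1076+674) = 788/1750 = 0.45029.
SE = √(p̂(1−p̂)(1/n₁+1/n₂)) = √(0.45029·0.54971·0.00241305) = √(0.000597298) = 0.02444.
z = (0.42100 − 0.49703)/0.02444 = -0.07603/0.02444 = -3.111.
p-value = P(Z > -3.111) ≈ 0.9991.

z = -3.111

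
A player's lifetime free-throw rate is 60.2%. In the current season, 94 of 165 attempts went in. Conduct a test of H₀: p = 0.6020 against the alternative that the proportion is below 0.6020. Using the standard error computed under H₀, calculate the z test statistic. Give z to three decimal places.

p̂ = 94/165 ≈ 0.56970.
Under H₀, SE = √(0.602·0.398/165) = √(0.0014521) = 0.03811.
z = (0.56970 − 0.602)/0.03811 = -0.03230/0.03811 = -0.848.
p-value = P(Z < -0.848) ≈ 0.1983.

z = -0.848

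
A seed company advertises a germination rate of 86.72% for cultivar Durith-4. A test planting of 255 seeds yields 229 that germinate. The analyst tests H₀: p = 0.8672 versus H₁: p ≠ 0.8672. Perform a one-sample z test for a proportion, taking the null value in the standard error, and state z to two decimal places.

p̂ = 229/255 = 0.8980.
Standard error under H₀: √(0.8672×0.1328/255) = 0.0213.
z = (0.8980 − 0.8672)/0.0213 = 0.0308/0.0213 = 1.45.

z = 1.45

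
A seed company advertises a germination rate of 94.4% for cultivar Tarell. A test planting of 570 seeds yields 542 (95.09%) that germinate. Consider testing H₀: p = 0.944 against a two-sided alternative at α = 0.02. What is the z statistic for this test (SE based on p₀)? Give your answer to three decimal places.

z = 0.714

p̂ = 542/570 = 0.95088.
Standard error under H₀: √(0.944×0.056/570) = 0.00963.
z = (0.95088 − 0.944)/0.00963 = 0.00688/0.00963 = 0.714.
Two-sided p-value ≈ 2·Φ(−0.714) = 0.4752. With α = 0.02, fail to reject H₀.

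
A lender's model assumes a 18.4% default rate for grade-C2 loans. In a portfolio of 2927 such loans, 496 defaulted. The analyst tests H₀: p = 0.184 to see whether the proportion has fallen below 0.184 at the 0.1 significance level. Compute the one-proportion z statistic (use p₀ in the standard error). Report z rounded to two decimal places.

z = -2.03

p̂ = 496/2927 = 0.16946.
Under H₀, SE = √(0.184·0.816/2927) = √(5.12962e-05) = 0.00716.
z = (0.16946 − 0.184)/0.00716 = -0.01454/0.00716 = -2.03.
p-value = P(Z < -2.031) ≈ 0.0211, so at α = 0.1 we reject H₀.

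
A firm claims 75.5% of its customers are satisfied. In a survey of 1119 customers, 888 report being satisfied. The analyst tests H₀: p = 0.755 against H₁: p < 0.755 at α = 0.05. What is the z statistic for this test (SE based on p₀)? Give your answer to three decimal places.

p̂ = 888/1119 = 0.793566.
SE = √(p₀(1−p₀)/n) = √(0.18498/1119) = 0.012857.
z = (0.793566 − 0.755)/0.012857 = 0.038566/0.012857 = 3.000.
p-value = P(Z < 3.000) ≈ 0.9986. With α = 0.05, fail to reject H₀.

z = 3.000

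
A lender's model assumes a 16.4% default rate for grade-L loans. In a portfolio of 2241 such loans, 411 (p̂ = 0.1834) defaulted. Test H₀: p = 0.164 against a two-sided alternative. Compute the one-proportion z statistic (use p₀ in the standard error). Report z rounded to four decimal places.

p̂ = 411/2241 = 0.1834003.
SE = √(p₀(1−p₀)/n) = √(0.1371/2241) = 0.0078218.
z = (0.1834003 − 0.164)/0.0078218 = 0.0194003/0.0078218 = 2.4803.
p-value = 2·P(Z > 2.480) ≈ 0.0131.

z = 2.4803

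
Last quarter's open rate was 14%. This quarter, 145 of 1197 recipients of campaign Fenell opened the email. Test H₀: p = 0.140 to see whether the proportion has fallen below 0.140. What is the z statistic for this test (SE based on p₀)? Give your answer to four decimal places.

p̂ = 145/1197 ≈ 0.121136.
SE = √(p₀(1−p₀)/n) = √(0.1204/1197) = 0.010029.
z = (0.121136 − 0.14)/0.010029 = -0.018864/0.010029 = -1.8809.
p-value = P(Z < -1.881) ≈ 0.0300.

z = -1.8809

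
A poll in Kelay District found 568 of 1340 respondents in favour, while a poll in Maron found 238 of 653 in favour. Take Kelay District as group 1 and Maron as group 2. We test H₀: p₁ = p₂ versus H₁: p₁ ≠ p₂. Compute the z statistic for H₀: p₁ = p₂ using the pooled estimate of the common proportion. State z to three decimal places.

z = 2.536

p̂₁ = 568/1340 ≈ 0.423881, p̂₂ = 238/653 ≈ 0.364472.
Pooled p̂ = (568+238)/(1340+653) = 806/1993 = 0.404415.
SE = √(0.240864 × 0.00227766) = 0.023422.
z = (0.423881 − 0.364472)/0.023422 = 0.059409/0.023422 = 2.536.
Two-sided p-value ≈ 2·Φ(−2.536) = 0.0112.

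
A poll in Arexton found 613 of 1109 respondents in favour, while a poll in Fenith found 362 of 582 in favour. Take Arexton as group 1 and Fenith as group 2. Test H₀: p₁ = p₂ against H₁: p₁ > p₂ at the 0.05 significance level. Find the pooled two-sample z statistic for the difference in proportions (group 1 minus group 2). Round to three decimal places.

z = -2.738

p̂₁ = 613/1109 = 0.55275, p̂₂ = 362/582 = 0.62199.
Pooled p̂ = (613+362)/(1109+582) = 975/1691 = 0.57658.
SE = √(0.244135 × 0.00261993) = 0.02529.
z = (0.55275 − 0.62199)/0.02529 = -0.06924/0.02529 = -2.738.
p-value = P(Z > -2.738) ≈ 0.9969. With α = 0.05, fail to reject H₀.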